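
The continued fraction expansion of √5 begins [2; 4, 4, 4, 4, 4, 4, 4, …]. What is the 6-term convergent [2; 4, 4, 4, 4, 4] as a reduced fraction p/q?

2889/1292

Work from the innermost term outward:
Start with 4.
4 + 1/(4/1) = 4 + 1/4 = 17/4
4 + 1/(17/4) = 4 + 4/17 = 72/17
4 + 1/(72/17) = 4 + 17/72 = 305/72
4 + 1/(305/72) = 4 + 72/305 = 1292/305
2 + 1/(1292/305) = 2 + 305/1292 = 2889/1292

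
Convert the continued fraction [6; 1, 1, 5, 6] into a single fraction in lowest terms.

Start with 6.
5 + 1/(6/1) = 5 + 1/6 = 31/6
1 + 1/(31/6) = 1 + 6/31 = 37/31
1 + 1/(37/31) = 1 + 31/37 = 68/37
6 + 1/(68/37) = 6 + 37/68 = 445/68

445/68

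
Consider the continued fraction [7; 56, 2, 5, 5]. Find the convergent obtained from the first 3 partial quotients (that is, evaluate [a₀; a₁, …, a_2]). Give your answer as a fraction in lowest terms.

793/113

a_0 = 7: 7/1
a_1 = 56: 393/56
a_2 = 2: 793/113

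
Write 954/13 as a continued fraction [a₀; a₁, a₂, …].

[73; 2, 1, 1, 2]

⌊954/13⌋ = 73, remainder 5
⌊13/5⌋ = 2, remainder 3
⌊5/3⌋ = 1, remainder 2
⌊3/2⌋ = 1, remainder 1
⌊2/1⌋ = 2, remainder 0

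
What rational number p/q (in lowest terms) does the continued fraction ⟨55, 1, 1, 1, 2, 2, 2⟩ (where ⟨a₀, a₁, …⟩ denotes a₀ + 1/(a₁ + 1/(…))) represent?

Work from the innermost term outward:
Start with 2.
2 + 1/(2/1) = 2 + 1/2 = 5/2
2 + 1/(5/2) = 2 + 2/5 = 12/5
1 + 1/(12/5) = 1 + 5/12 = 17/12
1 + 1/(17/12) = 1 + 12/17 = 29/17
1 + 1/(29/17) = 1 + 17/29 = 46/29
55 + 1/(46/29) = 55 + 29/46 = 2559/46

2559/46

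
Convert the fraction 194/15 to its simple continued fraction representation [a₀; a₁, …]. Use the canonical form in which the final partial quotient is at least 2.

⌊194/15⌋ = 12, remainder 14
⌊15/14⌋ = 1, remainder 1
⌊14/1⌋ = 14, remainder 0

[12; 1, 14]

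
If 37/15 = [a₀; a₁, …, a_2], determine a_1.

2

⌊37/15⌋ = 2, remainder 7
⌊15/7⌋ = 2, remainder 1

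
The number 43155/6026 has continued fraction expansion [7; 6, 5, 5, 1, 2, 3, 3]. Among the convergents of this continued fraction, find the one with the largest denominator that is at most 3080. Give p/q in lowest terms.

13084/1827

a_0 = 7: 7/1  (≤ bound)
a_1 = 6: 43/6  (≤ bound)
a_2 = 5: 222/31  (≤ bound)
a_3 = 5: 1153/161  (≤ bound)
a_4 = 1: 1375/192  (≤ bound)
a_5 = 2: 3903/545  (≤ bound)
a_6 = 3: 13084/1827  (≤ bound)
a_7 = 3: 43155/6026  (> 3080, stop)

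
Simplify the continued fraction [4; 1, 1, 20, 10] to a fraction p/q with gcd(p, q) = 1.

1859/412

Start with 10.
20 + 1/(10/1) = 20 + 1/10 = 201/10
1 + 1/(201/10) = 1 + 10/201 = 211/201
1 + 1/(211/201) = 1 + 201/211 = 412/211
4 + 1/(412/211) = 4 + 211/412 = 1859/412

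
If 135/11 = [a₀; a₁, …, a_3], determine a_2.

Run the Euclidean algorithm, recording each quotient:
135 = 12·11 + 3, so a_0 = 12
11 = 3·3 + 2, so a_1 = 3
3 = 1·2 + 1, so a_2 = 1

1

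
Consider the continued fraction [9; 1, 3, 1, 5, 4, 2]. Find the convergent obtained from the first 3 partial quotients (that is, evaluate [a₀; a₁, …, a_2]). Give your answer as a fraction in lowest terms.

a_0 = 9: 9/1
a_1 = 1: 10/1
a_2 = 3: 39/4

39/4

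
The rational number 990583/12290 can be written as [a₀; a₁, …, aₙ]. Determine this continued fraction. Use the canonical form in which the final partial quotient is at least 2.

[80; 1, 1, 1, 1, 54, 45]

Run the Euclidean algorithm, recording each quotient:
990583 = 80·12290 + 7383, so a_0 = 80
12290 = 1·7383 + 4907, so a_1 = 1
7383 = 1·4907 + 2476, so a_2 = 1
4907 = 1·2476 + 2431, so a_3 = 1
2476 = 1·2431 + 45, so a_4 = 1
2431 = 54·45 + 1, so a_5 = 54
45 = 45·1 + 0, so a_6 = 45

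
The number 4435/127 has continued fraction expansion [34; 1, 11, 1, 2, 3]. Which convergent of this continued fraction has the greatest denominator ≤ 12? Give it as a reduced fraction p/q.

a_0 = 34: 34/1  (≤ bound)
a_1 = 1: 35/1  (≤ bound)
a_2 = 11: 419/12  (≤ bound)
a_3 = 1: 454/13  (> 12, stop)

419/12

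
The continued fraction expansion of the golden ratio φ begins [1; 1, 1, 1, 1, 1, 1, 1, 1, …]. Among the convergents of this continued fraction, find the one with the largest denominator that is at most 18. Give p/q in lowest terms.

21/13

List convergents until the denominator exceeds the bound:
a_0 = 1: 1/1  (≤ bound)
a_1 = 1: 2/1  (≤ bound)
a_2 = 1: 3/2  (≤ bound)
a_3 = 1: 5/3  (≤ bound)
a_4 = 1: 8/5  (≤ bound)
a_5 = 1: 13/8  (≤ bound)
a_6 = 1: 21/13  (≤ bound)
a_7 = 1: 34/21  (> 18, stop)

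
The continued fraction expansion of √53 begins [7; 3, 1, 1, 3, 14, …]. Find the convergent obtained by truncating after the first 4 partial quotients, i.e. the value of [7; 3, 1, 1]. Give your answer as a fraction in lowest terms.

Use the convergent recurrence hₖ = aₖ·hₖ₋₁ + hₖ₋₂ (and likewise for the denominators kₖ):
a_0 = 7: 7/1
a_1 = 3: 22/3
a_2 = 1: 29/4
a_3 = 1: 51/7

51/7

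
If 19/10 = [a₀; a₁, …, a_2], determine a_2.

Apply division with remainder until the remainder is 0:
19 ÷ 10 → quotient 1, remainder 9
10 ÷ 9 → quotient 1, remainder 1
9 ÷ 1 → quotient 9, remainder 0

9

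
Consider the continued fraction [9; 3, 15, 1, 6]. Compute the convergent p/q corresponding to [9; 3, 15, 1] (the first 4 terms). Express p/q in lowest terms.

457/49

Compute successive convergents:
a_0 = 9: 9/1
a_1 = 3: 28/3
a_2 = 15: 429/46
a_3 = 1: 457/49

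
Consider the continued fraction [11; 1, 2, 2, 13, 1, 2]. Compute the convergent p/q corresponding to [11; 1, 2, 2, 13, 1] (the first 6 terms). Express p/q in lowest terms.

1183/101

Use the convergent recurrence hₖ = aₖ·hₖ₋₁ + hₖ₋₂ (and likewise for the denominators kₖ):
a_0 = 11: 11/1
a_1 = 1: 12/1
a_2 = 2: 35/3
a_3 = 2: 82/7
a_4 = 13: 1101/94
a_5 = 1: 1183/101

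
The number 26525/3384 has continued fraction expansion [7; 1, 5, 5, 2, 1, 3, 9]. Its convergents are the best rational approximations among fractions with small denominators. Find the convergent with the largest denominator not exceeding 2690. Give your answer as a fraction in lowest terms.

2861/365

List convergents until the denominator exceeds the bound:
a_0 = 7: 7/1  (≤ bound)
a_1 = 1: 8/1  (≤ bound)
a_2 = 5: 47/6  (≤ bound)
a_3 = 5: 243/31  (≤ bound)
a_4 = 2: 533/68  (≤ bound)
a_5 = 1: 776/99  (≤ bound)
a_6 = 3: 2861/365  (≤ bound)
a_7 = 9: 26525/3384  (> 2690, stop)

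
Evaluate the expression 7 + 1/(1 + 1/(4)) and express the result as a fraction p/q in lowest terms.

Starting at the tail and folding back:
Start with 4.
1 + 1/(4/1) = 1 + 1/4 = 5/4
7 + 1/(5/4) = 7 + 4/5 = 39/5

39/5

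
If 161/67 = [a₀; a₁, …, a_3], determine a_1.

Run the Euclidean algorithm, recording each quotient:
161 ÷ 67 → quotient 2, remainder 27
67 ÷ 27 → quotient 2, remainder 13

2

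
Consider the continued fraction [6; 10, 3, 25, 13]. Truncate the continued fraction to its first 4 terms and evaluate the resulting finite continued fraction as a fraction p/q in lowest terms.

4786/785

a_0 = 6: 6/1
a_1 = 10: 61/10
a_2 = 3: 189/31
a_3 = 25: 4786/785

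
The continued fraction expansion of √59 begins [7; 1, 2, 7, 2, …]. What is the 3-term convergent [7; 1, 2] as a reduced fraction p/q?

23/3

Start with 2.
1 + 1/(2/1) = 1 + 1/2 = 3/2
7 + 1/(3/2) = 7 + 2/3 = 23/3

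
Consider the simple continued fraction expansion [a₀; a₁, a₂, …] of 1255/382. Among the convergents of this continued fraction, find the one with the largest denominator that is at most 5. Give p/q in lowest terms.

a_0 = 3: 3/1  (≤ bound)
a_1 = 3: 10/3  (≤ bound)
a_2 = 1: 13/4  (≤ bound)
a_3 = 1: 23/7  (> 5, stop)

13/4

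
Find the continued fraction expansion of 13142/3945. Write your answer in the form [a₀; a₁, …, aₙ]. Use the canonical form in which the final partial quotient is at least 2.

[3; 3, 54, 2, 5, 2]

13142 ÷ 3945 → quotient 3, remainder 1307
3945 ÷ 1307 → quotient 3, remainder 24
1307 ÷ 24 → quotient 54, remainder 11
24 ÷ 11 → quotient 2, remainder 2
11 ÷ 2 → quotient 5, remainder 1
2 ÷ 1 → quotient 2, remainder 0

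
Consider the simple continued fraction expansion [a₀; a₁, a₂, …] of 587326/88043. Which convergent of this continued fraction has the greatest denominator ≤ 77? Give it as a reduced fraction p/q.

507/76

a_0 = 6: 6/1  (≤ bound)
a_1 = 1: 7/1  (≤ bound)
a_2 = 2: 20/3  (≤ bound)
a_3 = 25: 507/76  (≤ bound)
a_4 = 1: 527/79  (> 77, stop)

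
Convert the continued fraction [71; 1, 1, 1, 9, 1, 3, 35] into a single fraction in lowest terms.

315788/4407

Starting at the tail and folding back:
Start with 35.
3 + 1/(35/1) = 3 + 1/35 = 106/35
1 + 1/(106/35) = 1 + 35/106 = 141/106
9 + 1/(141/106) = 9 + 106/141 = 1375/141
1 + 1/(1375/141) = 1 + 141/1375 = 1516/1375
1 + 1/(1516/1375) = 1 + 1375/1516 = 2891/1516
1 + 1/(2891/1516) = 1 + 1516/2891 = 4407/2891
71 + 1/(4407/2891) = 71 + 2891/4407 = 315788/4407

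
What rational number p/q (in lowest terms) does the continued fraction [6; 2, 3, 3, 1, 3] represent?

727/113

Start with 3.
1 + 1/(3/1) = 1 + 1/3 = 4/3
3 + 1/(4/3) = 3 + 3/4 = 15/4
3 + 1/(15/4) = 3 + 4/15 = 49/15
2 + 1/(49/15) = 2 + 15/49 = 113/49
6 + 1/(113/49) = 6 + 49/113 = 727/113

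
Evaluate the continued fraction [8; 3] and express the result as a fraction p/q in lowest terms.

Collapse the nested fraction from the inside out:
Start with 3.
8 + 1/(3/1) = 8 + 1/3 = 25/3

25/3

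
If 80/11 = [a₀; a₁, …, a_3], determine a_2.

1

80 ÷ 11 → quotient 7, remainder 3
11 ÷ 3 → quotient 3, remainder 2
3 ÷ 2 → quotient 1, remainder 1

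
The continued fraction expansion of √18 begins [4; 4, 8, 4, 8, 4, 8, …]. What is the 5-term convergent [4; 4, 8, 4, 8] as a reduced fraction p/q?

a_0 = 4: 4/1
a_1 = 4: 17/4
a_2 = 8: 140/33
a_3 = 4: 577/136
a_4 = 8: 4756/1121

4756/1121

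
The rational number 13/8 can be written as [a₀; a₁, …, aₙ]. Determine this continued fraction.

[1; 1, 1, 1, 2]

13 = 1·8 + 5, so a_0 = 1
8 = 1·5 + 3, so a_1 = 1
5 = 1·3 + 2, so a_2 = 1
3 = 1·2 + 1, so a_3 = 1
2 = 2·1 + 0, so a_4 = 2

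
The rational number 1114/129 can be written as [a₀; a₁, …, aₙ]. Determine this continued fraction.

[8; 1, 1, 1, 2, 1, 11]

1114 = 8·129 + 82, so a_0 = 8
129 = 1·82 + 47, so a_1 = 1
82 = 1·47 + 35, so a_2 = 1
47 = 1·35 + 12, so a_3 = 1
35 = 2·12 + 11, so a_4 = 2
12 = 1·11 + 1, so a_5 = 1
11 = 11·1 + 0, so a_6 = 11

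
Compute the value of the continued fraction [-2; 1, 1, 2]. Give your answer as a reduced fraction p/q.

Start with 2.
1 + 1/(2/1) = 1 + 1/2 = 3/2
1 + 1/(3/2) = 1 + 2/3 = 5/3
-2 + 1/(5/3) = -2 + 3/5 = -7/5

-7/5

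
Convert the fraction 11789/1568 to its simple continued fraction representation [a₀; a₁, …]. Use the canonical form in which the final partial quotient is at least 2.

Repeatedly divide and take the remainder:
⌊11789/1568⌋ = 7, remainder 813
⌊1568/813⌋ = 1, remainder 755
⌊813/755⌋ = 1, remainder 58
⌊755/58⌋ = 13, remainder 1
⌊58/1⌋ = 58, remainder 0

[7; 1, 1, 13, 58]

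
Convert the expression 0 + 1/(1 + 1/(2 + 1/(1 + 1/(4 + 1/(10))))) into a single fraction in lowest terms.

Start with 10.
4 + 1/(10/1) = 4 + 1/10 = 41/10
1 + 1/(41/10) = 1 + 10/41 = 51/41
2 + 1/(51/41) = 2 + 41/51 = 143/51
1 + 1/(143/51) = 1 + 51/143 = 194/143
0 + 1/(194/143) = 0 + 143/194 = 143/194

143/194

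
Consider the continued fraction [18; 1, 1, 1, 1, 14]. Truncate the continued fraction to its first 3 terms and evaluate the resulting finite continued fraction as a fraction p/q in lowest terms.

37/2

Build up convergents one term at a time:
a_0 = 18: 18/1
a_1 = 1: 19/1
a_2 = 1: 37/2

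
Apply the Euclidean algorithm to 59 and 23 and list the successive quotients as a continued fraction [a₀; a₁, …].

Repeatedly divide and take the remainder:
59 ÷ 23 → quotient 2, remainder 13
23 ÷ 13 → quotient 1, remainder 10
13 ÷ 10 → quotient 1, remainder 3
10 ÷ 3 → quotient 3, remainder 1
3 ÷ 1 → quotient 3, remainder 0

[2; 1, 1, 3, 3]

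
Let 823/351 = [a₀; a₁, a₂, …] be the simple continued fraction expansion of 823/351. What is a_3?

823 ÷ 351 → quotient 2, remainder 121
351 ÷ 121 → quotient 2, remainder 109
121 ÷ 109 → quotient 1, remainder 12
109 ÷ 12 → quotient 9, remainder 1

9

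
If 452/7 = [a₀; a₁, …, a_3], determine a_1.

1

⌊452/7⌋ = 64, remainder 4
⌊7/4⌋ = 1, remainder 3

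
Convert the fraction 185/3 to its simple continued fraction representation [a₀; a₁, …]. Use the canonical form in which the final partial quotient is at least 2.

[61; 1, 2]

⌊185/3⌋ = 61, remainder 2
⌊3/2⌋ = 1, remainder 1
⌊2/1⌋ = 2, remainder 0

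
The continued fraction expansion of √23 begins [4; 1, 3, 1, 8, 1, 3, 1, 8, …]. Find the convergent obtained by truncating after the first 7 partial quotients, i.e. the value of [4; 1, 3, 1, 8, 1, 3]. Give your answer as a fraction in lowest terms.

a_0 = 4: 4/1
a_1 = 1: 5/1
a_2 = 3: 19/4
a_3 = 1: 24/5
a_4 = 8: 211/44
a_5 = 1: 235/49
a_6 = 3: 916/191

916/191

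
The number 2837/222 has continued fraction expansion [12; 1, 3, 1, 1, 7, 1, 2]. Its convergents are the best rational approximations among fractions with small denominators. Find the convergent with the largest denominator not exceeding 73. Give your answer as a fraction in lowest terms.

869/68

List convergents until the denominator exceeds the bound:
a_0 = 12: 12/1  (≤ bound)
a_1 = 1: 13/1  (≤ bound)
a_2 = 3: 51/4  (≤ bound)
a_3 = 1: 64/5  (≤ bound)
a_4 = 1: 115/9  (≤ bound)
a_5 = 7: 869/68  (≤ bound)
a_6 = 1: 984/77  (> 73, stop)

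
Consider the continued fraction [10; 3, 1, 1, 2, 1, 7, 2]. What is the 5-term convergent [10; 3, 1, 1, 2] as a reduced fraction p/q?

Start with 2.
1 + 1/(2/1) = 1 + 1/2 = 3/2
1 + 1/(3/2) = 1 + 2/3 = 5/3
3 + 1/(5/3) = 3 + 3/5 = 18/5
10 + 1/(18/5) = 10 + 5/18 = 185/18

185/18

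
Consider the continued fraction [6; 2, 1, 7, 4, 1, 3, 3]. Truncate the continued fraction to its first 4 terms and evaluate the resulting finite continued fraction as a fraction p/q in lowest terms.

Work from the innermost term outward:
Start with 7.
1 + 1/(7/1) = 1 + 1/7 = 8/7
2 + 1/(8/7) = 2 + 7/8 = 23/8
6 + 1/(23/8) = 6 + 8/23 = 146/23

146/23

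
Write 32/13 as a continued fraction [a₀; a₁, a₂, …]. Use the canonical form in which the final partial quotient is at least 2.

[2; 2, 6]

32 = 2·13 + 6, so a_0 = 2
13 = 2·6 + 1, so a_1 = 2
6 = 6·1 + 0, so a_2 = 6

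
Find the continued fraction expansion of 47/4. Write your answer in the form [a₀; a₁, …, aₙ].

47 ÷ 4 → quotient 11, remainder 3
4 ÷ 3 → quotient 1, remainder 1
3 ÷ 1 → quotient 3, remainder 0

[11; 1, 3]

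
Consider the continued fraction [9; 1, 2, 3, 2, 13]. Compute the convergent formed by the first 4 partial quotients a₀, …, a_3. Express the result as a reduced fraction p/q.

97/10

Starting at the tail and folding back:
Start with 3.
2 + 1/(3/1) = 2 + 1/3 = 7/3
1 + 1/(7/3) = 1 + 3/7 = 10/7
9 + 1/(10/7) = 9 + 7/10 = 97/10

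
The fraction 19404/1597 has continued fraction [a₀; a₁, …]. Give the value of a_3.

1

⌊19404/1597⌋ = 12, remainder 240
⌊1597/240⌋ = 6, remainder 157
⌊240/157⌋ = 1, remainder 83
⌊157/83⌋ = 1, remainder 74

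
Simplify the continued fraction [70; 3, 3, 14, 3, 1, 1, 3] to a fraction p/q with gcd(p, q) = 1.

256246/3645

Use the convergent recurrence hₖ = aₖ·hₖ₋₁ + hₖ₋₂ (and likewise for the denominators kₖ):
a_0 = 70: 70/1
a_1 = 3: 211/3
a_2 = 3: 703/10
a_3 = 14: 10053/143
a_4 = 3: 30862/439
a_5 = 1: 40915/582
a_6 = 1: 71777/1021
a_7 = 3: 256246/3645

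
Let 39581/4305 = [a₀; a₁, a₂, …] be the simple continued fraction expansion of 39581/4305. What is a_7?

⌊39581/4305⌋ = 9, remainder 836
⌊4305/836⌋ = 5, remainder 125
⌊836/125⌋ = 6, remainder 86
⌊125/86⌋ = 1, remainder 39
⌊86/39⌋ = 2, remainder 8
⌊39/8⌋ = 4, remainder 7
⌊8/7⌋ = 1, remainder 1
⌊7/1⌋ = 7, remainder 0

7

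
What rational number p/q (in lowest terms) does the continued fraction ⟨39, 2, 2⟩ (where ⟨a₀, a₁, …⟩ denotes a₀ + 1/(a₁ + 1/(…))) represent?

Use the convergent recurrence hₖ = aₖ·hₖ₋₁ + hₖ₋₂ (and likewise for the denominators kₖ):
a_0 = 39: 39/1
a_1 = 2: 79/2
a_2 = 2: 197/5

197/5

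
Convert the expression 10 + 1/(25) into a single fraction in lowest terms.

251/25

a_0 = 10: 10/1
a_1 = 25: 251/25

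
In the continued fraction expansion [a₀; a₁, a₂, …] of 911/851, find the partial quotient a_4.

911 ÷ 851 → quotient 1, remainder 60
851 ÷ 60 → quotient 14, remainder 11
60 ÷ 11 → quotient 5, remainder 5
11 ÷ 5 → quotient 2, remainder 1
5 ÷ 1 → quotient 5, remainder 0

5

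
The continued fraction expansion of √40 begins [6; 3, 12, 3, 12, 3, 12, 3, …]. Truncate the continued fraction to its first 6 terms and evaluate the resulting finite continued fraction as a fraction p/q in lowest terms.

Start with 3.
12 + 1/(3/1) = 12 + 1/3 = 37/3
3 + 1/(37/3) = 3 + 3/37 = 114/37
12 + 1/(114/37) = 12 + 37/114 = 1405/114
3 + 1/(1405/114) = 3 + 114/1405 = 4329/1405
6 + 1/(4329/1405) = 6 + 1405/4329 = 27379/4329

27379/4329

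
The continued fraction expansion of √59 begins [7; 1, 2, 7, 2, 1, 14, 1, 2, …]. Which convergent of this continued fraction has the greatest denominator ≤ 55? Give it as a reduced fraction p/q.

361/47

a_0 = 7: 7/1  (≤ bound)
a_1 = 1: 8/1  (≤ bound)
a_2 = 2: 23/3  (≤ bound)
a_3 = 7: 169/22  (≤ bound)
a_4 = 2: 361/47  (≤ bound)
a_5 = 1: 530/69  (> 55, stop)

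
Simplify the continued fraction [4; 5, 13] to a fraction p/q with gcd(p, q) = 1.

a_0 = 4: 4/1
a_1 = 5: 21/5
a_2 = 13: 277/66

277/66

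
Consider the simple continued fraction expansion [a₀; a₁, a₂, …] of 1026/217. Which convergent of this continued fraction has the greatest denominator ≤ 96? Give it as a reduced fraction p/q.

List convergents until the denominator exceeds the bound:
a_0 = 4: 4/1  (≤ bound)
a_1 = 1: 5/1  (≤ bound)
a_2 = 2: 14/3  (≤ bound)
a_3 = 1: 19/4  (≤ bound)
a_4 = 2: 52/11  (≤ bound)
a_5 = 9: 487/103  (> 96, stop)

52/11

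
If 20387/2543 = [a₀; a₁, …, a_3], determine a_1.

20387 = 8·2543 + 43, so a_0 = 8
2543 = 59·43 + 6, so a_1 = 59

59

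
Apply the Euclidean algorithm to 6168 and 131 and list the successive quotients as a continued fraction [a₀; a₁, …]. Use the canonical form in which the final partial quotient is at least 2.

⌊6168/131⌋ = 47, remainder 11
⌊131/11⌋ = 11, remainder 10
⌊11/10⌋ = 1, remainder 1
⌊10/1⌋ = 10, remainder 0

[47; 11, 1, 10]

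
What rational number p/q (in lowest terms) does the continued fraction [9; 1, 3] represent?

39/4

Collapse the nested fraction from the inside out:
Start with 3.
1 + 1/(3/1) = 1 + 1/3 = 4/3
9 + 1/(4/3) = 9 + 3/4 = 39/4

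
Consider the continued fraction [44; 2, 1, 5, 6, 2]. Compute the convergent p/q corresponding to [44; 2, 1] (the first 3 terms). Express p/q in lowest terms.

133/3

Use the convergent recurrence hₖ = aₖ·hₖ₋₁ + hₖ₋₂ (and likewise for the denominators kₖ):
a_0 = 44: 44/1
a_1 = 2: 89/2
a_2 = 1: 133/3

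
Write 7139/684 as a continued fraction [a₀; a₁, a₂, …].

Repeatedly divide and take the remainder:
7139 = 10·684 + 299, so a_0 = 10
684 = 2·299 + 86, so a_1 = 2
299 = 3·86 + 41, so a_2 = 3
86 = 2·41 + 4, so a_3 = 2
41 = 10·4 + 1, so a_4 = 10
4 = 4·1 + 0, so a_5 = 4

[10; 2, 3, 2, 10, 4]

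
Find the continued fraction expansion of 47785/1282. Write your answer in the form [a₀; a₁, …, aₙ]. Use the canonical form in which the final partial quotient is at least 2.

47785 = 37·1282 + 351, so a_0 = 37
1282 = 3·351 + 229, so a_1 = 3
351 = 1·229 + 122, so a_2 = 1
229 = 1·122 + 107, so a_3 = 1
122 = 1·107 + 15, so a_4 = 1
107 = 7·15 + 2, so a_5 = 7
15 = 7·2 + 1, so a_6 = 7
2 = 2·1 + 0, so a_7 = 2

[37; 3, 1, 1, 1, 7, 7, 2]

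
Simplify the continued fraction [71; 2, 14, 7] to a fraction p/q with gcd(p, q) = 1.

Use the convergent recurrence hₖ = aₖ·hₖ₋₁ + hₖ₋₂ (and likewise for the denominators kₖ):
a_0 = 71: 71/1
a_1 = 2: 143/2
a_2 = 14: 2073/29
a_3 = 7: 14654/205

14654/205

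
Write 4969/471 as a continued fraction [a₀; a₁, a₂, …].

[10; 1, 1, 4, 1, 1, 23]

4969 ÷ 471 → quotient 10, remainder 259
471 ÷ 259 → quotient 1, remainder 212
259 ÷ 212 → quotient 1, remainder 47
212 ÷ 47 → quotient 4, remainder 24
47 ÷ 24 → quotient 1, remainder 23
24 ÷ 23 → quotient 1, remainder 1
23 ÷ 1 → quotient 23, remainder 0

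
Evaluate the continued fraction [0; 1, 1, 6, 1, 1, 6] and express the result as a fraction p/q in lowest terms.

98/183

Work from the innermost term outward:
Start with 6.
1 + 1/(6/1) = 1 + 1/6 = 7/6
1 + 1/(7/6) = 1 + 6/7 = 13/7
6 + 1/(13/7) = 6 + 7/13 = 85/13
1 + 1/(85/13) = 1 + 13/85 = 98/85
1 + 1/(98/85) = 1 + 85/98 = 183/98
0 + 1/(183/98) = 0 + 98/183 = 98/183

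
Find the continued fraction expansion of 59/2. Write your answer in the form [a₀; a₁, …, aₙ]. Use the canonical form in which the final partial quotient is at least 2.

Run the Euclidean algorithm, recording each quotient:
59 = 29·2 + 1, so a_0 = 29
2 = 2·1 + 0, so a_1 = 2

[29; 2]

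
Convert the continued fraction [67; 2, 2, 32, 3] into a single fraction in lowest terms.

Start with 3.
32 + 1/(3/1) = 32 + 1/3 = 97/3
2 + 1/(97/3) = 2 + 3/97 = 197/97
2 + 1/(197/97) = 2 + 97/197 = 491/197
67 + 1/(491/197) = 67 + 197/491 = 33094/491

33094/491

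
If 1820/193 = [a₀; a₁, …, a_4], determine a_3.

13

Apply division with remainder until the remainder is 0:
1820 ÷ 193 → quotient 9, remainder 83
193 ÷ 83 → quotient 2, remainder 27
83 ÷ 27 → quotient 3, remainder 2
27 ÷ 2 → quotient 13, remainder 1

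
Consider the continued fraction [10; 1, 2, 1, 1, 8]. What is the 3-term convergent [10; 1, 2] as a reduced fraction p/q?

Start with 2.
1 + 1/(2/1) = 1 + 1/2 = 3/2
10 + 1/(3/2) = 10 + 2/3 = 32/3

32/3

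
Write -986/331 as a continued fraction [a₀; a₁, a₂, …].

[-3; 47, 3, 2]

Repeatedly divide and take the remainder:
⌊-986/331⌋ = -3, remainder 7
⌊331/7⌋ = 47, remainder 2
⌊7/2⌋ = 3, remainder 1
⌊2/1⌋ = 2, remainder 0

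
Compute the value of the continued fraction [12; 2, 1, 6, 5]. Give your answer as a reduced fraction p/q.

1272/103

Collapse the nested fraction from the inside out:
Start with 5.
6 + 1/(5/1) = 6 + 1/5 = 31/5
1 + 1/(31/5) = 1 + 5/31 = 36/31
2 + 1/(36/31) = 2 + 31/36 = 103/36
12 + 1/(103/36) = 12 + 36/103 = 1272/103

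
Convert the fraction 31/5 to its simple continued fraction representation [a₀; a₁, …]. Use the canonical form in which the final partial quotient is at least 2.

Run the Euclidean algorithm, recording each quotient:
⌊31/5⌋ = 6, remainder 1
⌊5/1⌋ = 5, remainder 0

[6; 5]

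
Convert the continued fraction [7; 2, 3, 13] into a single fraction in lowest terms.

Start with 13.
3 + 1/(13/1) = 3 + 1/13 = 40/13
2 + 1/(40/13) = 2 + 13/40 = 93/40
7 + 1/(93/40) = 7 + 40/93 = 691/93

691/93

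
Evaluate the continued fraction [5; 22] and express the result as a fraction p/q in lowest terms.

111/22

Collapse the nested fraction from the inside out:
Start with 22.
5 + 1/(22/1) = 5 + 1/22 = 111/22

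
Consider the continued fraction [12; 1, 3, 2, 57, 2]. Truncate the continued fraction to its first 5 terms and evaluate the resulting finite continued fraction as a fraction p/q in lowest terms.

Work from the innermost term outward:
Start with 57.
2 + 1/(57/1) = 2 + 1/57 = 115/57
3 + 1/(115/57) = 3 + 57/115 = 402/115
1 + 1/(402/115) = 1 + 115/402 = 517/402
12 + 1/(517/402) = 12 + 402/517 = 6606/517

6606/517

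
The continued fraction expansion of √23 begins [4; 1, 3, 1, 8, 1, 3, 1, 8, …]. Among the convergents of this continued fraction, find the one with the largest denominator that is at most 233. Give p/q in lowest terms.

a_0 = 4: 4/1  (≤ bound)
a_1 = 1: 5/1  (≤ bound)
a_2 = 3: 19/4  (≤ bound)
a_3 = 1: 24/5  (≤ bound)
a_4 = 8: 211/44  (≤ bound)
a_5 = 1: 235/49  (≤ bound)
a_6 = 3: 916/191  (≤ bound)
a_7 = 1: 1151/240  (> 233, stop)

916/191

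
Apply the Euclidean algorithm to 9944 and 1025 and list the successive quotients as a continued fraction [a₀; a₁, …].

Run the Euclidean algorithm, recording each quotient:
9944 = 9·1025 + 719, so a_0 = 9
1025 = 1·719 + 306, so a_1 = 1
719 = 2·306 + 107, so a_2 = 2
306 = 2·107 + 92, so a_3 = 2
107 = 1·92 + 15, so a_4 = 1
92 = 6·15 + 2, so a_5 = 6
15 = 7·2 + 1, so a_6 = 7
2 = 2·1 + 0, so a_7 = 2

[9; 1, 2, 2, 1, 6, 7, 2]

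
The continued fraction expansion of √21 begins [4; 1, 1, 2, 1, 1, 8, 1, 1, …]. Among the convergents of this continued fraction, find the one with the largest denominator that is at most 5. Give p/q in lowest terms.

List convergents until the denominator exceeds the bound:
a_0 = 4: 4/1  (≤ bound)
a_1 = 1: 5/1  (≤ bound)
a_2 = 1: 9/2  (≤ bound)
a_3 = 2: 23/5  (≤ bound)
a_4 = 1: 32/7  (> 5, stop)

23/5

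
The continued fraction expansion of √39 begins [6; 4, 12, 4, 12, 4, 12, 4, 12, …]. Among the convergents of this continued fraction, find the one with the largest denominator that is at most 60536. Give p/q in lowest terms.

62425/9996

a_0 = 6: 6/1  (≤ bound)
a_1 = 4: 25/4  (≤ bound)
a_2 = 12: 306/49  (≤ bound)
a_3 = 4: 1249/200  (≤ bound)
a_4 = 12: 15294/2449  (≤ bound)
a_5 = 4: 62425/9996  (≤ bound)
a_6 = 12: 764394/122401  (> 60536, stop)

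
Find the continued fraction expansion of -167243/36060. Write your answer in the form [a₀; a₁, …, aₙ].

[-5; 2, 1, 3, 5, 13, 3, 15]

-167243 ÷ 36060 → quotient -5, remainder 13057
36060 ÷ 13057 → quotient 2, remainder 9946
13057 ÷ 9946 → quotient 1, remainder 3111
9946 ÷ 3111 → quotient 3, remainder 613
3111 ÷ 613 → quotient 5, remainder 46
613 ÷ 46 → quotient 13, remainder 15
46 ÷ 15 → quotient 3, remainder 1
15 ÷ 1 → quotient 15, remainder 0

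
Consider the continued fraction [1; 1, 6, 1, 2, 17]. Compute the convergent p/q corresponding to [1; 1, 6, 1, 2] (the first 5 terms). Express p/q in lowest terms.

43/23

Use the convergent recurrence hₖ = aₖ·hₖ₋₁ + hₖ₋₂ (and likewise for the denominators kₖ):
a_0 = 1: 1/1
a_1 = 1: 2/1
a_2 = 6: 13/7
a_3 = 1: 15/8
a_4 = 2: 43/23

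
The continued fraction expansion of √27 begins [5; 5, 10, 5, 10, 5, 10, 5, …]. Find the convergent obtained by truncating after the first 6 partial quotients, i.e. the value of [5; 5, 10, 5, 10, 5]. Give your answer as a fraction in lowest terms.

Build up convergents one term at a time:
a_0 = 5: 5/1
a_1 = 5: 26/5
a_2 = 10: 265/51
a_3 = 5: 1351/260
a_4 = 10: 13775/2651
a_5 = 5: 70226/13515

70226/13515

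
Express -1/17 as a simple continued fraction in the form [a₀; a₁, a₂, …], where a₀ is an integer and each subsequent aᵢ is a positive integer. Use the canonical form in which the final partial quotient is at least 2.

[-1; 1, 16]

Repeatedly divide and take the remainder:
-1 ÷ 17 → quotient -1, remainder 16
17 ÷ 16 → quotient 1, remainder 1
16 ÷ 1 → quotient 16, remainder 0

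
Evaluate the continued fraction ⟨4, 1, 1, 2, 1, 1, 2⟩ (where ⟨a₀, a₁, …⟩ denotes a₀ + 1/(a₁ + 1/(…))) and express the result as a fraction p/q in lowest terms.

142/31

a_0 = 4: 4/1
a_1 = 1: 5/1
a_2 = 1: 9/2
a_3 = 2: 23/5
a_4 = 1: 32/7
a_5 = 1: 55/12
a_6 = 2: 142/31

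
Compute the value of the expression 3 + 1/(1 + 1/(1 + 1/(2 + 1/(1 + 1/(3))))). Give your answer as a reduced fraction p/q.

Start with 3.
1 + 1/(3/1) = 1 + 1/3 = 4/3
2 + 1/(4/3) = 2 + 3/4 = 11/4
1 + 1/(11/4) = 1 + 4/11 = 15/11
1 + 1/(15/11) = 1 + 11/15 = 26/15
3 + 1/(26/15) = 3 + 15/26 = 93/26

93/26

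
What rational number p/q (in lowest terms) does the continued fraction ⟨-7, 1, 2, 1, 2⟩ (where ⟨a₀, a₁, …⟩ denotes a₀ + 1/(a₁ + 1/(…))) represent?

Start with 2.
1 + 1/(2/1) = 1 + 1/2 = 3/2
2 + 1/(3/2) = 2 + 2/3 = 8/3
1 + 1/(8/3) = 1 + 3/8 = 11/8
-7 + 1/(11/8) = -7 + 8/11 = -69/11

-69/11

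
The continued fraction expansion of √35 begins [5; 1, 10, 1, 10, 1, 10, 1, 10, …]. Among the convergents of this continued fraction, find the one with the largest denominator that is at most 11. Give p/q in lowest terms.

65/11

a_0 = 5: 5/1  (≤ bound)
a_1 = 1: 6/1  (≤ bound)
a_2 = 10: 65/11  (≤ bound)
a_3 = 1: 71/12  (> 11, stop)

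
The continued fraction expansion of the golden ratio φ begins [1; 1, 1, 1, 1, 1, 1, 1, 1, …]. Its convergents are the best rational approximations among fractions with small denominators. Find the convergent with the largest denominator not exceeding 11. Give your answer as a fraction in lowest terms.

13/8

List convergents until the denominator exceeds the bound:
a_0 = 1: 1/1  (≤ bound)
a_1 = 1: 2/1  (≤ bound)
a_2 = 1: 3/2  (≤ bound)
a_3 = 1: 5/3  (≤ bound)
a_4 = 1: 8/5  (≤ bound)
a_5 = 1: 13/8  (≤ bound)
a_6 = 1: 21/13  (> 11, stop)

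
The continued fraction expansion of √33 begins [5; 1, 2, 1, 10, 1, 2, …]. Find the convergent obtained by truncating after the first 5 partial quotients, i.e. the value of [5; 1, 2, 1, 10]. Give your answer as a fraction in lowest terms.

a_0 = 5: 5/1
a_1 = 1: 6/1
a_2 = 2: 17/3
a_3 = 1: 23/4
a_4 = 10: 247/43

247/43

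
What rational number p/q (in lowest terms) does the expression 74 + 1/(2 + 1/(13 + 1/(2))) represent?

Starting at the tail and folding back:
Start with 2.
13 + 1/(2/1) = 13 + 1/2 = 27/2
2 + 1/(27/2) = 2 + 2/27 = 56/27
74 + 1/(56/27) = 74 + 27/56 = 4171/56

4171/56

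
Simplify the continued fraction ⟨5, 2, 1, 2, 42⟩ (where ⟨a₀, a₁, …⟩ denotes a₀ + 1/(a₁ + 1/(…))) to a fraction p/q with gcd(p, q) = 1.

Start with 42.
2 + 1/(42/1) = 2 + 1/42 = 85/42
1 + 1/(85/42) = 1 + 42/85 = 127/85
2 + 1/(127/85) = 2 + 85/127 = 339/127
5 + 1/(339/127) = 5 + 127/339 = 1822/339

1822/339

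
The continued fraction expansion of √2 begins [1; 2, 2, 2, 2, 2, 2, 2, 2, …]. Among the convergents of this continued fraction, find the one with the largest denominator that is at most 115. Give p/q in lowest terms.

a_0 = 1: 1/1  (≤ bound)
a_1 = 2: 3/2  (≤ bound)
a_2 = 2: 7/5  (≤ bound)
a_3 = 2: 17/12  (≤ bound)
a_4 = 2: 41/29  (≤ bound)
a_5 = 2: 99/70  (≤ bound)
a_6 = 2: 239/169  (> 115, stop)

99/70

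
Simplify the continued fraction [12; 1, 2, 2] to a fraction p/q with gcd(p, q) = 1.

Compute successive convergents:
a_0 = 12: 12/1
a_1 = 1: 13/1
a_2 = 2: 38/3
a_3 = 2: 89/7

89/7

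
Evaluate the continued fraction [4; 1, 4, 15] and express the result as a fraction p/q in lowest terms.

365/76

Use the convergent recurrence hₖ = aₖ·hₖ₋₁ + hₖ₋₂ (and likewise for the denominators kₖ):
a_0 = 4: 4/1
a_1 = 1: 5/1
a_2 = 4: 24/5
a_3 = 15: 365/76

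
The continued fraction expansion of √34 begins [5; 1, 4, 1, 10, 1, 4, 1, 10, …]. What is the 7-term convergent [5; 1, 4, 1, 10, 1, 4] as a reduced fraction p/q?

Work from the innermost term outward:
Start with 4.
1 + 1/(4/1) = 1 + 1/4 = 5/4
10 + 1/(5/4) = 10 + 4/5 = 54/5
1 + 1/(54/5) = 1 + 5/54 = 59/54
4 + 1/(59/54) = 4 + 54/59 = 290/59
1 + 1/(290/59) = 1 + 59/290 = 349/290
5 + 1/(349/290) = 5 + 290/349 = 2035/349

2035/349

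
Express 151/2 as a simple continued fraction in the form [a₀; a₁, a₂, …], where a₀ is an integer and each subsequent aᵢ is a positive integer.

151 ÷ 2 → quotient 75, remainder 1
2 ÷ 1 → quotient 2, remainder 0

[75; 2]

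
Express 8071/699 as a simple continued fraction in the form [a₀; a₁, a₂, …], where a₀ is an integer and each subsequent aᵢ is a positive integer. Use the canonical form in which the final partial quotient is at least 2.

[11; 1, 1, 4, 1, 7, 8]

8071 ÷ 699 → quotient 11, remainder 382
699 ÷ 382 → quotient 1, remainder 317
382 ÷ 317 → quotient 1, remainder 65
317 ÷ 65 → quotient 4, remainder 57
65 ÷ 57 → quotient 1, remainder 8
57 ÷ 8 → quotient 7, remainder 1
8 ÷ 1 → quotient 8, remainder 0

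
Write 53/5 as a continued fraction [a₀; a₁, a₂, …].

53 ÷ 5 → quotient 10, remainder 3
5 ÷ 3 → quotient 1, remainder 2
3 ÷ 2 → quotient 1, remainder 1
2 ÷ 1 → quotient 2, remainder 0

[10; 1, 1, 2]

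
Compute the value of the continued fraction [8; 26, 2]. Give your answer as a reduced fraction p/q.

Start with 2.
26 + 1/(2/1) = 26 + 1/2 = 53/2
8 + 1/(53/2) = 8 + 2/53 = 426/53

426/53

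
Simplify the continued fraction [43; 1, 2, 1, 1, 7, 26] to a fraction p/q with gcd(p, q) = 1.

Compute successive convergents:
a_0 = 43: 43/1
a_1 = 1: 44/1
a_2 = 2: 131/3
a_3 = 1: 175/4
a_4 = 1: 306/7
a_5 = 7: 2317/53
a_6 = 26: 60548/1385

60548/1385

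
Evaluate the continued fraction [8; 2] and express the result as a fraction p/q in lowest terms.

17/2

a_0 = 8: 8/1
a_1 = 2: 17/2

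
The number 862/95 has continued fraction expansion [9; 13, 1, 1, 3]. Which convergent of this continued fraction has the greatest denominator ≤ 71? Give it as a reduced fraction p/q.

245/27

a_0 = 9: 9/1  (≤ bound)
a_1 = 13: 118/13  (≤ bound)
a_2 = 1: 127/14  (≤ bound)
a_3 = 1: 245/27  (≤ bound)
a_4 = 3: 862/95  (> 71, stop)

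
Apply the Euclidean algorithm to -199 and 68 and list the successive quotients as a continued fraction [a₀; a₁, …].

[-3; 13, 1, 1, 2]

-199 = -3·68 + 5, so a_0 = -3
68 = 13·5 + 3, so a_1 = 13
5 = 1·3 + 2, so a_2 = 1
3 = 1·2 + 1, so a_3 = 1
2 = 2·1 + 0, so a_4 = 2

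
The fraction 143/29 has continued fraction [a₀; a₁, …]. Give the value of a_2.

13

143 = 4·29 + 27, so a_0 = 4
29 = 1·27 + 2, so a_1 = 1
27 = 13·2 + 1, so a_2 = 13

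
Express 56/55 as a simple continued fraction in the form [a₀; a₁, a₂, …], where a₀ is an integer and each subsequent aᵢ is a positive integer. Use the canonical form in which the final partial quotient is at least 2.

[1; 55]

Repeatedly divide and take the remainder:
56 = 1·55 + 1, so a_0 = 1
55 = 55·1 + 0, so a_1 = 55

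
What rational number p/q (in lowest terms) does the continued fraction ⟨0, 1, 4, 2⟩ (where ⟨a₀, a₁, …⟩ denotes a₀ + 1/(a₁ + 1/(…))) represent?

9/11

a_0 = 0: 0/1
a_1 = 1: 1/1
a_2 = 4: 4/5
a_3 = 2: 9/11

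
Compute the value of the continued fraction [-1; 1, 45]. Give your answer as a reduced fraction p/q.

Compute successive convergents:
a_0 = -1: -1/1
a_1 = 1: 0/1
a_2 = 45: -1/46

-1/46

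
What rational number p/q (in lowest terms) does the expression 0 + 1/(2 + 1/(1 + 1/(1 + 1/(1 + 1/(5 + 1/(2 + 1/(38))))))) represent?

1423/3769

Start with 38.
2 + 1/(38/1) = 2 + 1/38 = 77/38
5 + 1/(77/38) = 5 + 38/77 = 423/77
1 + 1/(423/77) = 1 + 77/423 = 500/423
1 + 1/(500/423) = 1 + 423/500 = 923/500
1 + 1/(923/500) = 1 + 500/923 = 1423/923
2 + 1/(1423/923) = 2 + 923/1423 = 3769/1423
0 + 1/(3769/1423) = 0 + 1423/3769 = 1423/3769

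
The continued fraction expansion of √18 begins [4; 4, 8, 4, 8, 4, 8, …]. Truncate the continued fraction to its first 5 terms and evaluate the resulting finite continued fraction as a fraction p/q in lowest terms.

a_0 = 4: 4/1
a_1 = 4: 17/4
a_2 = 8: 140/33
a_3 = 4: 577/136
a_4 = 8: 4756/1121

4756/1121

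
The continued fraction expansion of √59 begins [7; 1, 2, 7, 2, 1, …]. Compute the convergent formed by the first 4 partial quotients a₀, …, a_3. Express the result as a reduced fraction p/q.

169/22

Start with 7.
2 + 1/(7/1) = 2 + 1/7 = 15/7
1 + 1/(15/7) = 1 + 7/15 = 22/15
7 + 1/(22/15) = 7 + 15/22 = 169/22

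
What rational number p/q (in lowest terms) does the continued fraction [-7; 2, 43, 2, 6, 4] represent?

-30889/4748

Work from the innermost term outward:
Start with 4.
6 + 1/(4/1) = 6 + 1/4 = 25/4
2 + 1/(25/4) = 2 + 4/25 = 54/25
43 + 1/(54/25) = 43 + 25/54 = 2347/54
2 + 1/(2347/54) = 2 + 54/2347 = 4748/2347
-7 + 1/(4748/2347) = -7 + 2347/4748 = -30889/4748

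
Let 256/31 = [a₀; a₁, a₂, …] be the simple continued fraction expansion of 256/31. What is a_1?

3

Run the Euclidean algorithm, recording each quotient:
256 ÷ 31 → quotient 8, remainder 8
31 ÷ 8 → quotient 3, remainder 7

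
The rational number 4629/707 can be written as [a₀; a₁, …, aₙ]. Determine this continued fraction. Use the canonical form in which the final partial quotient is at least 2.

Run the Euclidean algorithm, recording each quotient:
⌊4629/707⌋ = 6, remainder 387
⌊707/387⌋ = 1, remainder 320
⌊387/320⌋ = 1, remainder 67
⌊320/67⌋ = 4, remainder 52
⌊67/52⌋ = 1, remainder 15
⌊52/15⌋ = 3, remainder 7
⌊15/7⌋ = 2, remainder 1
⌊7/1⌋ = 7, remainder 0

[6; 1, 1, 4, 1, 3, 2, 7]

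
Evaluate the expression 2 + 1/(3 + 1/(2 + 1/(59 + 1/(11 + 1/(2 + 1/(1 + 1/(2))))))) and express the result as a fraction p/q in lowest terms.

Collapse the nested fraction from the inside out:
Start with 2.
1 + 1/(2/1) = 1 + 1/2 = 3/2
2 + 1/(3/2) = 2 + 2/3 = 8/3
11 + 1/(8/3) = 11 + 3/8 = 91/8
59 + 1/(91/8) = 59 + 8/91 = 5377/91
2 + 1/(5377/91) = 2 + 91/5377 = 10845/5377
3 + 1/(10845/5377) = 3 + 5377/10845 = 37912/10845
2 + 1/(37912/10845) = 2 + 10845/37912 = 86669/37912

86669/37912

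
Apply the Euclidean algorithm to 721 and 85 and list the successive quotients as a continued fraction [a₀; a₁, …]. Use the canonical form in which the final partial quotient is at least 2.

[8; 2, 13, 1, 2]

721 ÷ 85 → quotient 8, remainder 41
85 ÷ 41 → quotient 2, remainder 3
41 ÷ 3 → quotient 13, remainder 2
3 ÷ 2 → quotient 1, remainder 1
2 ÷ 1 → quotient 2, remainder 0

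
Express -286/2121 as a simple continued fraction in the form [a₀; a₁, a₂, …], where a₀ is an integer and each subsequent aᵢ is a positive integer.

-286 = -1·2121 + 1835, so a_0 = -1
2121 = 1·1835 + 286, so a_1 = 1
1835 = 6·286 + 119, so a_2 = 6
286 = 2·119 + 48, so a_3 = 2
119 = 2·48 + 23, so a_4 = 2
48 = 2·23 + 2, so a_5 = 2
23 = 11·2 + 1, so a_6 = 11
2 = 2·1 + 0, so a_7 = 2

[-1; 1, 6, 2, 2, 2, 11, 2]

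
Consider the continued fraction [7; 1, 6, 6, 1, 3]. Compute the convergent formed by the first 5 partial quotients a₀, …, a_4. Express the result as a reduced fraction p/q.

393/50

Compute successive convergents:
a_0 = 7: 7/1
a_1 = 1: 8/1
a_2 = 6: 55/7
a_3 = 6: 338/43
a_4 = 1: 393/50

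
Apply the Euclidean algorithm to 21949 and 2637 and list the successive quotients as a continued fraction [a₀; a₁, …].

[8; 3, 10, 1, 14, 1, 1, 2]

21949 ÷ 2637 → quotient 8, remainder 853
2637 ÷ 853 → quotient 3, remainder 78
853 ÷ 78 → quotient 10, remainder 73
78 ÷ 73 → quotient 1, remainder 5
73 ÷ 5 → quotient 14, remainder 3
5 ÷ 3 → quotient 1, remainder 2
3 ÷ 2 → quotient 1, remainder 1
2 ÷ 1 → quotient 2, remainder 0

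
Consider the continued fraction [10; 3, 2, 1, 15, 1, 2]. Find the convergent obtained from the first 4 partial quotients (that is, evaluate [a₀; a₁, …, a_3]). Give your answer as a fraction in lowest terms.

103/10

Start with 1.
2 + 1/(1/1) = 2 + 1/1 = 3/1
3 + 1/(3/1) = 3 + 1/3 = 10/3
10 + 1/(10/3) = 10 + 3/10 = 103/10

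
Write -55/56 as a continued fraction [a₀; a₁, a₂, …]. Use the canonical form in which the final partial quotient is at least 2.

-55 ÷ 56 → quotient -1, remainder 1
56 ÷ 1 → quotient 56, remainder 0

[-1; 56]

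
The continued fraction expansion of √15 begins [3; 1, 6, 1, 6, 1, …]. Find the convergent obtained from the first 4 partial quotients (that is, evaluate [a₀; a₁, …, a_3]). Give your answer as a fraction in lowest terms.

31/8

Start with 1.
6 + 1/(1/1) = 6 + 1/1 = 7/1
1 + 1/(7/1) = 1 + 1/7 = 8/7
3 + 1/(8/7) = 3 + 7/8 = 31/8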